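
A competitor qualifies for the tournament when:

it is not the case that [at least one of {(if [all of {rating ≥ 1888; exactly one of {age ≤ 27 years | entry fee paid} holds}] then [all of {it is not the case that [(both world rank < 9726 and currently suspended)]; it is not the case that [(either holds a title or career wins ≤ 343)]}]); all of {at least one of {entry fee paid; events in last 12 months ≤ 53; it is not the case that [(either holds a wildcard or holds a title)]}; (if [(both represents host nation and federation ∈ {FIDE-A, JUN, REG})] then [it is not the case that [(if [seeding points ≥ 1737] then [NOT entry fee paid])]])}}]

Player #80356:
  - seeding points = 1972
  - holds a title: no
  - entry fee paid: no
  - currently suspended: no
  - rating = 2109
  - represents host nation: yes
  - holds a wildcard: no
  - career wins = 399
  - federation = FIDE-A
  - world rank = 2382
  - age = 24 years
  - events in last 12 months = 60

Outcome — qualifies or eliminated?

Eliminated

Atomic conditions:
  rating ≥ 1888: 2109 ≥ 1888 is true
  age ≤ 27 years: 24 ≤ 27 is true
  entry fee paid: no → false
  world rank < 9726: 2382 < 9726 is true
  currently suspended: no → false
  holds a title: no → false
  career wins ≤ 343: 399 ≤ 343 is false
  events in last 12 months ≤ 53: 60 ≤ 53 is false
  holds a wildcard: no → false
  represents host nation: yes → true
  federation ∈ {FIDE-A, JUN, REG}: FIDE-A is in the set → true
  seeding points ≥ 1737: 1972 ≥ 1737 is true
  NOT entry fee paid: no → true
Combine:
[1.1.1.2] exactly-one(true, false) = true
[1.1.1] true AND true = true
[1.1.2.1.1] true AND false = false
[1.1.2.1] NOT false = true
[1.1.2.2.1] false OR false = false
[1.1.2.2] NOT false = true
[1.1.2] true AND true = true
[1.1] true → true = true
[1.2.1.3.1] false OR false = false
[1.2.1.3] NOT false = true
[1.2.1] false OR false OR true = true
[1.2.2.1] true AND true = true
[1.2.2.2.1] true → true = true
[1.2.2.2] NOT true = false
[1.2.2] true → false = false
[1.2] true AND false = false
[1] true OR false = true
[root] NOT true = false
Overall: false → eliminated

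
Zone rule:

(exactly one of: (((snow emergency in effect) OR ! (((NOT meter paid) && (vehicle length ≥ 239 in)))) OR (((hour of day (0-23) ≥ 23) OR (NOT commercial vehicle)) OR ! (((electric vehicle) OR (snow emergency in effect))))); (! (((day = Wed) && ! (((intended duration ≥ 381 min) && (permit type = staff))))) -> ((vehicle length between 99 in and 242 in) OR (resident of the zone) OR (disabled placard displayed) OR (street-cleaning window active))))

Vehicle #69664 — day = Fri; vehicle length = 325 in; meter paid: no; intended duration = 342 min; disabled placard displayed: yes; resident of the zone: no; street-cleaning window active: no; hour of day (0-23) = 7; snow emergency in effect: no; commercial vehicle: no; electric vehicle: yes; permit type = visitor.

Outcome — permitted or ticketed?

Ticketed

Atomic conditions:
  snow emergency in effect: no → false
  NOT meter paid: no → true
  vehicle length ≥ 239 in: 325 ≥ 239 is true
  hour of day (0-23) ≥ 23: 7 ≥ 23 is false
  NOT commercial vehicle: no → true
  electric vehicle: yes → true
  day = Wed: Fri == Wed is false
  intended duration ≥ 381 min: 342 ≥ 381 is false
  permit type = staff: visitor == staff is false
  vehicle length between 99 in and 242 in: 325 in [99, 242] is false
  resident of the zone: no → false
  disabled placard displayed: yes → true
  street-cleaning window active: no → false
Combine:
[1.1.2.1] true AND true = true
[1.1.2] NOT true = false
[1.1] false OR false = false
[1.2.1] false OR true = true
[1.2.2.1] true OR false = true
[1.2.2] NOT true = false
[1.2] true OR false = true
[1] false OR true = true
[2.1.1.2.1] false AND false = false
[2.1.1.2] NOT false = true
[2.1.1] false AND true = false
[2.1] NOT false = true
[2.2] false OR false OR true OR false = true
[2] true → true = true
[root] exactly-one(true, true) = false
Overall: false → ticketed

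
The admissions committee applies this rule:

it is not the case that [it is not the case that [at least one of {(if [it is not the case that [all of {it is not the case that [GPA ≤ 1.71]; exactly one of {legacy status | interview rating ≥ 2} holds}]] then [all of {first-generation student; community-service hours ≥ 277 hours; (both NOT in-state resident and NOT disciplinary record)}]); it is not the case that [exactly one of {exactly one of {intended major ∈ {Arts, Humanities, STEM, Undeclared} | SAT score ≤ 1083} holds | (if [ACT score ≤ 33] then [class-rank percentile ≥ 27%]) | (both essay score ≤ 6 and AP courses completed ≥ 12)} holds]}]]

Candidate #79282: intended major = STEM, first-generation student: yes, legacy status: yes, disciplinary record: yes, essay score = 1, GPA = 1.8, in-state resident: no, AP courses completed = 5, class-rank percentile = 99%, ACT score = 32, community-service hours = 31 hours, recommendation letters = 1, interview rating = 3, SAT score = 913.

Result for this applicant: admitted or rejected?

Atomic conditions:
  GPA ≤ 1.71: 1.8 ≤ 1.71 is false
  legacy status: yes → true
  interview rating ≥ 2: 3 ≥ 2 is true
  first-generation student: yes → true
  community-service hours ≥ 277 hours: 31 ≥ 277 is false
  NOT in-state resident: no → true
  NOT disciplinary record: yes → false
  intended major ∈ {Arts, Humanities, STEM, Undeclared}: STEM is in the set → true
  SAT score ≤ 1083: 913 ≤ 1083 is true
  ACT score ≤ 33: 32 ≤ 33 is true
  class-rank percentile ≥ 27%: 99 ≥ 27 is true
  essay score ≤ 6: 1 ≤ 6 is true
  AP courses completed ≥ 12: 5 ≥ 12 is false
Combine:
[1.1.1.1.1.1] NOT false = true
[1.1.1.1.1.2] exactly-one(true, true) = false
[1.1.1.1.1] true AND false = false
[1.1.1.1] NOT false = true
[1.1.1.2.3] true AND false = false
[1.1.1.2] true AND false AND false = false
[1.1.1] true → false = false
[1.1.2.1.1] exactly-one(true, true) = false
[1.1.2.1.2] true → true = true
[1.1.2.1.3] true AND false = false
[1.1.2.1] exactly-one(false, true, false) = true
[1.1.2] NOT true = false
[1.1] false OR false = false
[1] NOT false = true
[root] NOT true = false
Overall: false → rejected

Rejected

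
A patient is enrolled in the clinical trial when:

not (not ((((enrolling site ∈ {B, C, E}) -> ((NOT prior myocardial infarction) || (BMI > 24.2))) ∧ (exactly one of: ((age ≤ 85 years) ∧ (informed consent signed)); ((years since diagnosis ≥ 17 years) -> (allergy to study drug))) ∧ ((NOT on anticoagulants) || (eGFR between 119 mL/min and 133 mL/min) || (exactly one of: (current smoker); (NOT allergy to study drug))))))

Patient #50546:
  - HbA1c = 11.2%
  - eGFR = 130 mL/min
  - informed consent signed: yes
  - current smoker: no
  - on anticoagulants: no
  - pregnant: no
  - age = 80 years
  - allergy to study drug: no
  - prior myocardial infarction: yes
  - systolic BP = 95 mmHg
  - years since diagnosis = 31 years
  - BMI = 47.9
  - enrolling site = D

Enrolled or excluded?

Enrolled

Atomic conditions:
  enrolling site ∈ {B, C, E}: D is not in the set → false
  NOT prior myocardial infarction: yes → false
  BMI > 24.2: 47.9 > 24.2 is true
  age ≤ 85 years: 80 ≤ 85 is true
  informed consent signed: yes → true
  years since diagnosis ≥ 17 years: 31 ≥ 17 is true
  allergy to study drug: no → false
  NOT on anticoagulants: no → true
  eGFR between 119 mL/min and 133 mL/min: 130 in [119, 133] is true
  current smoker: no → false
  NOT allergy to study drug: no → true
Combine:
[1.1.1.2] false OR true = true
[1.1.1] false → true (antecedent false ⇒ implication holds) = true
[1.1.2.1] true AND true = true
[1.1.2.2] true → false = false
[1.1.2] exactly-one(true, false) = true
[1.1.3.3] exactly-one(false, true) = true
[1.1.3] true OR true OR true = true
[1.1] true AND true AND true = true
[1] NOT true = false
[root] NOT false = true
Overall: true → enrolled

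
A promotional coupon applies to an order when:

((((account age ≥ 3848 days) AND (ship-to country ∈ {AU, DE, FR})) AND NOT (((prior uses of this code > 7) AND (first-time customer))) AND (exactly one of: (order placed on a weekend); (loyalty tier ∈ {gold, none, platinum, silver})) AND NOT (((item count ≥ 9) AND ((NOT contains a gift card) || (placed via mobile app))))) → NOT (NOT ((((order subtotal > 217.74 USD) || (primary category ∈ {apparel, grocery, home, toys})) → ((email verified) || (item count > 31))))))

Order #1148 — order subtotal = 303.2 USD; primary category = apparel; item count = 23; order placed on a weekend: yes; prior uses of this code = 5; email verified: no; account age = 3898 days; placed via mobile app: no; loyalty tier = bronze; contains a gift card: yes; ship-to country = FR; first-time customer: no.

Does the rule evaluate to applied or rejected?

Atomic conditions:
  account age ≥ 3848 days: 3898 ≥ 3848 is true
  ship-to country ∈ {AU, DE, FR}: FR is in the set → true
  prior uses of this code > 7: 5 > 7 is false
  first-time customer: no → false
  order placed on a weekend: yes → true
  loyalty tier ∈ {gold, none, platinum, silver}: bronze is not in the set → false
  item count ≥ 9: 23 ≥ 9 is true
  NOT contains a gift card: yes → false
  placed via mobile app: no → false
  order subtotal > 217.74 USD: 303.2 > 217.74 is true
  primary category ∈ {apparel, grocery, home, toys}: apparel is in the set → true
  email verified: no → false
  item count > 31: 23 > 31 is false
Combine:
[1.1] true AND true = true
[1.2.1] false AND false = false
[1.2] NOT false = true
[1.3] exactly-one(true, false) = true
[1.4.1.2] false OR false = false
[1.4.1] true AND false = false
[1.4] NOT false = true
[1] true AND true AND true AND true = true
[2.1.1.1] true OR true = true
[2.1.1.2] false OR false = false
[2.1.1] true → false = false
[2.1] NOT false = true
[2] NOT true = false
[root] true → false = false
Overall: false → rejected

Rejected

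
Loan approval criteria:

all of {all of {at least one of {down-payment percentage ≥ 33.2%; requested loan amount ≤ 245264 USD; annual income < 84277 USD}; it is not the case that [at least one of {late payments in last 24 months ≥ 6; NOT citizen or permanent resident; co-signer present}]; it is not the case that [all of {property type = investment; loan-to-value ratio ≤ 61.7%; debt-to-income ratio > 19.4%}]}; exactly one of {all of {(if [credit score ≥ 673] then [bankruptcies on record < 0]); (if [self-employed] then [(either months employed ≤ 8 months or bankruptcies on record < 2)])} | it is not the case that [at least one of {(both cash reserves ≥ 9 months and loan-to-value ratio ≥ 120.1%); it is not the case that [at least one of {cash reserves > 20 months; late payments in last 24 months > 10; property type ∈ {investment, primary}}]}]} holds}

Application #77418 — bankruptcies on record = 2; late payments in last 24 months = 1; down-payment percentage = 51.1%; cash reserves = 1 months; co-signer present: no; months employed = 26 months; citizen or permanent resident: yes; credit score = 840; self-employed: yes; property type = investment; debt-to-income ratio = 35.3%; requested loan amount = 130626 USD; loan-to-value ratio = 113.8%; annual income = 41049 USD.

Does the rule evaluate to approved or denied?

Atomic conditions:
  down-payment percentage ≥ 33.2%: 51.1 ≥ 33.2 is true
  requested loan amount ≤ 245264 USD: 130626 ≤ 245264 is true
  annual income < 84277 USD: 41049 < 84277 is true
  late payments in last 24 months ≥ 6: 1 ≥ 6 is false
  NOT citizen or permanent resident: yes → false
  co-signer present: no → false
  property type = investment: investment == investment is true
  loan-to-value ratio ≤ 61.7%: 113.8 ≤ 61.7 is false
  debt-to-income ratio > 19.4%: 35.3 > 19.4 is true
  credit score ≥ 673: 840 ≥ 673 is true
  bankruptcies on record < 0: 2 < 0 is false
  self-employed: yes → true
  months employed ≤ 8 months: 26 ≤ 8 is false
  bankruptcies on record < 2: 2 < 2 is false
  cash reserves ≥ 9 months: 1 ≥ 9 is false
  loan-to-value ratio ≥ 120.1%: 113.8 ≥ 120.1 is false
  cash reserves > 20 months: 1 > 20 is false
  late payments in last 24 months > 10: 1 > 10 is false
  property type ∈ {investment, primary}: investment is in the set → true
Combine:
[1.1] true OR true OR true = true
[1.2.1] false OR false OR false = false
[1.2] NOT false = true
[1.3.1] true AND false AND true = false
[1.3] NOT false = true
[1] true AND true AND true = true
[2.1.1] true → false = false
[2.1.2.2] false OR false = false
[2.1.2] true → false = false
[2.1] false AND false = false
[2.2.1.1] false AND false = false
[2.2.1.2.1] false OR false OR true = true
[2.2.1.2] NOT true = false
[2.2.1] false OR false = false
[2.2] NOT false = true
[2] exactly-one(false, true) = true
[root] true AND true = true
Overall: true → approved

Approved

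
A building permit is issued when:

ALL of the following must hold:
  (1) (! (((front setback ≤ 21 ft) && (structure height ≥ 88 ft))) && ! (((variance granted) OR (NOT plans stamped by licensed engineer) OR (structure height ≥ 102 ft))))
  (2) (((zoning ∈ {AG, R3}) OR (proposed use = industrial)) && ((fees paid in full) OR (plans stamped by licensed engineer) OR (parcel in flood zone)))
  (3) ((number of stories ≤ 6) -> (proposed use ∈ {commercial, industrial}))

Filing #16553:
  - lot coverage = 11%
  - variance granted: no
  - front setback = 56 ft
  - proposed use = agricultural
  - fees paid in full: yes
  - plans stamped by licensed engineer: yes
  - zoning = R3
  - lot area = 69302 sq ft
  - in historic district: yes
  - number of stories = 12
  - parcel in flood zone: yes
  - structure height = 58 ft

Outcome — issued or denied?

Atomic conditions:
  front setback ≤ 21 ft: 56 ≤ 21 is false
  structure height ≥ 88 ft: 58 ≥ 88 is false
  variance granted: no → false
  NOT plans stamped by licensed engineer: yes → false
  structure height ≥ 102 ft: 58 ≥ 102 is false
  zoning ∈ {AG, R3}: R3 is in the set → true
  proposed use = industrial: agricultural == industrial is false
  fees paid in full: yes → true
  plans stamped by licensed engineer: yes → true
  parcel in flood zone: yes → true
  number of stories ≤ 6: 12 ≤ 6 is false
  proposed use ∈ {commercial, industrial}: agricultural is not in the set → false
Combine:
[1.1.1] false AND false = false
[1.1] NOT false = true
[1.2.1] false OR false OR false = false
[1.2] NOT false = true
[1] true AND true = true
[2.1] true OR false = true
[2.2] true OR true OR true = true
[2] true AND true = true
[3] false → false (antecedent false ⇒ implication holds) = true
[root] true AND true AND true = true
Overall: true → issued

Issued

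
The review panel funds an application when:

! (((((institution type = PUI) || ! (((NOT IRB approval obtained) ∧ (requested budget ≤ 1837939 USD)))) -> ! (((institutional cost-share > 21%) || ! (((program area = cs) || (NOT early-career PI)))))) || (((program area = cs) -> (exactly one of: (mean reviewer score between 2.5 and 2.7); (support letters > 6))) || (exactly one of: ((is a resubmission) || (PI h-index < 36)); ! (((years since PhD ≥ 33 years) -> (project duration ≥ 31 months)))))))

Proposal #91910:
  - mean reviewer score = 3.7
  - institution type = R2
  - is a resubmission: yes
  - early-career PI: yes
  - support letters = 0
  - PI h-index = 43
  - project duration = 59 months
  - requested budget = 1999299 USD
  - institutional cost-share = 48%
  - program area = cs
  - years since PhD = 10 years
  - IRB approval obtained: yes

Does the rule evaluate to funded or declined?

Declined

Atomic conditions:
  institution type = PUI: R2 == PUI is false
  NOT IRB approval obtained: yes → false
  requested budget ≤ 1837939 USD: 1999299 ≤ 1837939 is false
  institutional cost-share > 21%: 48 > 21 is true
  program area = cs: cs == cs is true
  NOT early-career PI: yes → false
  mean reviewer score between 2.5 and 2.7: 3.7 in [2.5, 2.7] is false
  support letters > 6: 0 > 6 is false
  is a resubmission: yes → true
  PI h-index < 36: 43 < 36 is false
  years since PhD ≥ 33 years: 10 ≥ 33 is false
  project duration ≥ 31 months: 59 ≥ 31 is true
Combine:
[1.1.1.2.1] false AND false = false
[1.1.1.2] NOT false = true
[1.1.1] false OR true = true
[1.1.2.1.2.1] true OR false = true
[1.1.2.1.2] NOT true = false
[1.1.2.1] true OR false = true
[1.1.2] NOT true = false
[1.1] true → false = false
[1.2.1.2] exactly-one(false, false) = false
[1.2.1] true → false = false
[1.2.2.1] true OR false = true
[1.2.2.2.1] false → true (antecedent false ⇒ implication holds) = true
[1.2.2.2] NOT true = false
[1.2.2] exactly-one(true, false) = true
[1.2] false OR true = true
[1] false OR true = true
[root] NOT true = false
Overall: false → declined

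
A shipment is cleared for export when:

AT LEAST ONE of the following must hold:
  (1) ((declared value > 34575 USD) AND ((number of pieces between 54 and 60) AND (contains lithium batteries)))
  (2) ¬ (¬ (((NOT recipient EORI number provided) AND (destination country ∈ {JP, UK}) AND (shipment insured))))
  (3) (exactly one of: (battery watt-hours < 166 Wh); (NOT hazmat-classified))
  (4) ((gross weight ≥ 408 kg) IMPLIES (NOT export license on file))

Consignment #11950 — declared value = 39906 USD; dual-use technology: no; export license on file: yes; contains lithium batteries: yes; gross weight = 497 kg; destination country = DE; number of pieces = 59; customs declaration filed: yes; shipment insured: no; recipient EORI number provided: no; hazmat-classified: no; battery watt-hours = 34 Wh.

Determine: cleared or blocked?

Cleared

Atomic conditions:
  declared value > 34575 USD: 39906 > 34575 is true
  number of pieces between 54 and 60: 59 in [54, 60] is true
  contains lithium batteries: yes → true
  NOT recipient EORI number provided: no → true
  destination country ∈ {JP, UK}: DE is not in the set → false
  shipment insured: no → false
  battery watt-hours < 166 Wh: 34 < 166 is true
  NOT hazmat-classified: no → true
  gross weight ≥ 408 kg: 497 ≥ 408 is true
  NOT export license on file: yes → false
Combine:
[1.2] true AND true = true
[1] true AND true = true
[2.1.1] true AND false AND false = false
[2.1] NOT false = true
[2] NOT true = false
[3] exactly-one(true, true) = false
[4] true → false = false
[root] true OR false OR false OR false = true
Overall: true → cleared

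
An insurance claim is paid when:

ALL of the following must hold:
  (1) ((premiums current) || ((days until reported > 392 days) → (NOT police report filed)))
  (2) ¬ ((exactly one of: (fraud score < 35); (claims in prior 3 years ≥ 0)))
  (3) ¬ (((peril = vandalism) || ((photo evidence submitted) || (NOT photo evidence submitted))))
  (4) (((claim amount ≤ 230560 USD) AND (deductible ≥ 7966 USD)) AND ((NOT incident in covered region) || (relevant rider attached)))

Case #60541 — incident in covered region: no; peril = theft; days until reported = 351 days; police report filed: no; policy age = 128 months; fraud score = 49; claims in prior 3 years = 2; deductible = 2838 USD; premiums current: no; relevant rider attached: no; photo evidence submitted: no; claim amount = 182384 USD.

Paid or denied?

Denied

Atomic conditions:
  premiums current: no → false
  days until reported > 392 days: 351 > 392 is false
  NOT police report filed: no → true
  fraud score < 35: 49 < 35 is false
  claims in prior 3 years ≥ 0: 2 ≥ 0 is true
  peril = vandalism: theft == vandalism is false
  photo evidence submitted: no → false
  NOT photo evidence submitted: no → true
  claim amount ≤ 230560 USD: 182384 ≤ 230560 is true
  deductible ≥ 7966 USD: 2838 ≥ 7966 is false
  NOT incident in covered region: no → true
  relevant rider attached: no → false
Combine:
[1.2] false → true (antecedent false ⇒ implication holds) = true
[1] false OR true = true
[2.1] exactly-one(false, true) = true
[2] NOT true = false
[3.1.2] false OR true = true
[3.1] false OR true = true
[3] NOT true = false
[4.1] true AND false = false
[4.2] true OR false = true
[4] false AND true = false
[root] true AND false AND false AND false = false
Overall: false → denied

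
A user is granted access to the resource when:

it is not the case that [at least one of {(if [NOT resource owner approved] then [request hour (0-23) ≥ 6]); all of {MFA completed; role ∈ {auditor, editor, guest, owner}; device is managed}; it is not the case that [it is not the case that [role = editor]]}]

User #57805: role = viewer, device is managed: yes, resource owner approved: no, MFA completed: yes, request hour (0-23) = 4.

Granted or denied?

Atomic conditions:
  NOT resource owner approved: no → true
  request hour (0-23) ≥ 6: 4 ≥ 6 is false
  MFA completed: yes → true
  role ∈ {auditor, editor, guest, owner}: viewer is not in the set → false
  device is managed: yes → true
  role = editor: viewer == editor is false
Combine:
[1.1] true → false = false
[1.2] true AND false AND true = false
[1.3.1] NOT false = true
[1.3] NOT true = false
[1] false OR false OR false = false
[root] NOT false = true
Overall: true → granted

Granted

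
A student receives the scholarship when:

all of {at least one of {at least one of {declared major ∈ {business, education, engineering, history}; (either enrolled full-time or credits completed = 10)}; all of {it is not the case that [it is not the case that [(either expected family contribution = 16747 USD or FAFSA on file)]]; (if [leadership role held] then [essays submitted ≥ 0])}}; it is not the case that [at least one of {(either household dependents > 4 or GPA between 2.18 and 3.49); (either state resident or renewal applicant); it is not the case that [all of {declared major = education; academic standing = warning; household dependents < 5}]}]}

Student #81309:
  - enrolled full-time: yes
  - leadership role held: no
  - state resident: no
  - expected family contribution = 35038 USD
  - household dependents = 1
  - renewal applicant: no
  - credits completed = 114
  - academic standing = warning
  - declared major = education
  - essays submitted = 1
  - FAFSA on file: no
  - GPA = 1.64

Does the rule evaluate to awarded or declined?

Awarded

Atomic conditions:
  declared major ∈ {business, education, engineering, history}: education is in the set → true
  enrolled full-time: yes → true
  credits completed = 10: 114 == 10 is false
  expected family contribution = 16747 USD: 35038 == 16747 is false
  FAFSA on file: no → false
  leadership role held: no → false
  essays submitted ≥ 0: 1 ≥ 0 is true
  household dependents > 4: 1 > 4 is false
  GPA between 2.18 and 3.49: 1.64 in [2.18, 3.49] is false
  state resident: no → false
  renewal applicant: no → false
  declared major = education: education == education is true
  academic standing = warning: warning == warning is true
  household dependents < 5: 1 < 5 is true
Combine:
[1.1.2] true OR false = true
[1.1] true OR true = true
[1.2.1.1.1] false OR false = false
[1.2.1.1] NOT false = true
[1.2.1] NOT true = false
[1.2.2] false → true (antecedent false ⇒ implication holds) = true
[1.2] false AND true = false
[1] true OR false = true
[2.1.1] false OR false = false
[2.1.2] false OR false = false
[2.1.3.1] true AND true AND true = true
[2.1.3] NOT true = false
[2.1] false OR false OR false = false
[2] NOT false = true
[root] true AND true = true
Overall: true → awarded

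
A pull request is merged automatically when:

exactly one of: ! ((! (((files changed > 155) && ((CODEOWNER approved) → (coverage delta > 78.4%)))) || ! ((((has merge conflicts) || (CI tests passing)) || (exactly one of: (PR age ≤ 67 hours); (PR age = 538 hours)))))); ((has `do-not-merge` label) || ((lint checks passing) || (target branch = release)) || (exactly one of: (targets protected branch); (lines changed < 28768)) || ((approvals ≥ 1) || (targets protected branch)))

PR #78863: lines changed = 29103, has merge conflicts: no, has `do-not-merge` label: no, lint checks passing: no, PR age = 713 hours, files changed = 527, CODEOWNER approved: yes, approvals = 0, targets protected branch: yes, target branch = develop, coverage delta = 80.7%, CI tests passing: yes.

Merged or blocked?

Blocked

Atomic conditions:
  files changed > 155: 527 > 155 is true
  CODEOWNER approved: yes → true
  coverage delta > 78.4%: 80.7 > 78.4 is true
  has merge conflicts: no → false
  CI tests passing: yes → true
  PR age ≤ 67 hours: 713 ≤ 67 is false
  PR age = 538 hours: 713 == 538 is false
  has `do-not-merge` label: no → false
  lint checks passing: no → false
  target branch = release: develop == release is false
  targets protected branch: yes → true
  lines changed < 28768: 29103 < 28768 is false
  approvals ≥ 1: 0 ≥ 1 is false
Combine:
[1.1.1.1.2] true → true = true
[1.1.1.1] true AND true = true
[1.1.1] NOT true = false
[1.1.2.1.1] false OR true = true
[1.1.2.1.2] exactly-one(false, false) = false
[1.1.2.1] true OR false = true
[1.1.2] NOT true = false
[1.1] false OR false = false
[1] NOT false = true
[2.2] false OR false = false
[2.3] exactly-one(true, false) = true
[2.4] false OR true = true
[2] false OR false OR true OR true = true
[root] exactly-one(true, true) = false
Overall: false → blocked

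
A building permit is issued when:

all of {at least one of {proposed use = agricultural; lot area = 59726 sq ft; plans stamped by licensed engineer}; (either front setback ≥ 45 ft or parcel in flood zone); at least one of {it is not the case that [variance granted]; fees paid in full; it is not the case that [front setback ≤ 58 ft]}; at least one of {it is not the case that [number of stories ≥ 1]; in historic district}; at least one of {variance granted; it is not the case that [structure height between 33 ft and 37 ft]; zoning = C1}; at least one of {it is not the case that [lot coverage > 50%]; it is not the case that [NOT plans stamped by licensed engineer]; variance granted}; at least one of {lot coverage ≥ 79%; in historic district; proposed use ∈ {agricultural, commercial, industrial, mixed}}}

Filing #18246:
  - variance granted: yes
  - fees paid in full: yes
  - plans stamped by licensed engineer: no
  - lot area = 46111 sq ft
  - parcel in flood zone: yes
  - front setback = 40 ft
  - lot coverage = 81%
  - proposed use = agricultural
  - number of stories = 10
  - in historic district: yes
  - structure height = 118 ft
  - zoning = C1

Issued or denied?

Issued

Atomic conditions:
  proposed use = agricultural: agricultural == agricultural is true
  lot area = 59726 sq ft: 46111 == 59726 is false
  plans stamped by licensed engineer: no → false
  front setback ≥ 45 ft: 40 ≥ 45 is false
  parcel in flood zone: yes → true
  variance granted: yes → true
  fees paid in full: yes → true
  front setback ≤ 58 ft: 40 ≤ 58 is true
  number of stories ≥ 1: 10 ≥ 1 is true
  in historic district: yes → true
  structure height between 33 ft and 37 ft: 118 in [33, 37] is false
  zoning = C1: C1 == C1 is true
  lot coverage > 50%: 81 > 50 is true
  NOT plans stamped by licensed engineer: no → true
  lot coverage ≥ 79%: 81 ≥ 79 is true
  proposed use ∈ {agricultural, commercial, industrial, mixed}: agricultural is in the set → true
Combine:
[1] true OR false OR false = true
[2] false OR true = true
[3.1] NOT true = false
[3.3] NOT true = false
[3] false OR true OR false = true
[4.1] NOT true = false
[4] false OR true = true
[5.2] NOT false = true
[5] true OR true OR true = true
[6.1] NOT true = false
[6.2] NOT true = false
[6] false OR false OR true = true
[7] true OR true OR true = true
[root] true AND true AND true AND true AND true AND true AND true = true
Overall: true → issued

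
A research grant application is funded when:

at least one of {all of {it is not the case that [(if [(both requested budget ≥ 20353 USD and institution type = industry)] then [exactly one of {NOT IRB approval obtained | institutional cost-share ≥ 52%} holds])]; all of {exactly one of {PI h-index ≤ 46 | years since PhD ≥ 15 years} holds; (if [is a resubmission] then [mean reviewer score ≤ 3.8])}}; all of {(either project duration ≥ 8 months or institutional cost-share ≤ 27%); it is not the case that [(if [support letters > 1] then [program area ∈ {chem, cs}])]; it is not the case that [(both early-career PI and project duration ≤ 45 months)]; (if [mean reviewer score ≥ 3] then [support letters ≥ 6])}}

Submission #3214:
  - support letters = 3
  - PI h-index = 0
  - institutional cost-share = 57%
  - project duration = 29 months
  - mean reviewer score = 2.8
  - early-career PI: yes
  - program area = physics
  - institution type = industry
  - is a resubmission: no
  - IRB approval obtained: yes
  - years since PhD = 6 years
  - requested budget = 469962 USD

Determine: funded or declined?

Declined

Atomic conditions:
  requested budget ≥ 20353 USD: 469962 ≥ 20353 is true
  institution type = industry: industry == industry is true
  NOT IRB approval obtained: yes → false
  institutional cost-share ≥ 52%: 57 ≥ 52 is true
  PI h-index ≤ 46: 0 ≤ 46 is true
  years since PhD ≥ 15 years: 6 ≥ 15 is false
  is a resubmission: no → false
  mean reviewer score ≤ 3.8: 2.8 ≤ 3.8 is true
  project duration ≥ 8 months: 29 ≥ 8 is true
  institutional cost-share ≤ 27%: 57 ≤ 27 is false
  support letters > 1: 3 > 1 is true
  program area ∈ {chem, cs}: physics is not in the set → false
  early-career PI: yes → true
  project duration ≤ 45 months: 29 ≤ 45 is true
  mean reviewer score ≥ 3: 2.8 ≥ 3 is false
  support letters ≥ 6: 3 ≥ 6 is false
Combine:
[1.1.1.1] true AND true = true
[1.1.1.2] exactly-one(false, true) = true
[1.1.1] true → true = true
[1.1] NOT true = false
[1.2.1] exactly-one(true, false) = true
[1.2.2] false → true (antecedent false ⇒ implication holds) = true
[1.2] true AND true = true
[1] false AND true = false
[2.1] true OR false = true
[2.2.1] true → false = false
[2.2] NOT false = true
[2.3.1] true AND true = true
[2.3] NOT true = false
[2.4] false → false (antecedent false ⇒ implication holds) = true
[2] true AND true AND false AND true = false
[root] false OR false = false
Overall: false → declined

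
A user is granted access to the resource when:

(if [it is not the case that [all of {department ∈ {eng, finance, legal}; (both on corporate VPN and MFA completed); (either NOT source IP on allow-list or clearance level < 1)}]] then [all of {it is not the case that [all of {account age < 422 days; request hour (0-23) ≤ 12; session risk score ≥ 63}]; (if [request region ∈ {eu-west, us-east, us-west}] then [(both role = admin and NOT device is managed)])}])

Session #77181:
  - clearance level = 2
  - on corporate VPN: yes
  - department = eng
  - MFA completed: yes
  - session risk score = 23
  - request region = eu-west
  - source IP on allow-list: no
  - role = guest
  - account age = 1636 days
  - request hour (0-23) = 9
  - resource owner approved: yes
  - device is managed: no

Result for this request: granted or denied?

Atomic conditions:
  department ∈ {eng, finance, legal}: eng is in the set → true
  on corporate VPN: yes → true
  MFA completed: yes → true
  NOT source IP on allow-list: no → true
  clearance level < 1: 2 < 1 is false
  account age < 422 days: 1636 < 422 is false
  request hour (0-23) ≤ 12: 9 ≤ 12 is true
  session risk score ≥ 63: 23 ≥ 63 is false
  request region ∈ {eu-west, us-east, us-west}: eu-west is in the set → true
  role = admin: guest == admin is false
  NOT device is managed: no → true
Combine:
[1.1.2] true AND true = true
[1.1.3] true OR false = true
[1.1] true AND true AND true = true
[1] NOT true = false
[2.1.1] false AND true AND false = false
[2.1] NOT false = true
[2.2.2] false AND true = false
[2.2] true → false = false
[2] true AND false = false
[root] false → false (antecedent false ⇒ implication holds) = true
Overall: true → granted

Granted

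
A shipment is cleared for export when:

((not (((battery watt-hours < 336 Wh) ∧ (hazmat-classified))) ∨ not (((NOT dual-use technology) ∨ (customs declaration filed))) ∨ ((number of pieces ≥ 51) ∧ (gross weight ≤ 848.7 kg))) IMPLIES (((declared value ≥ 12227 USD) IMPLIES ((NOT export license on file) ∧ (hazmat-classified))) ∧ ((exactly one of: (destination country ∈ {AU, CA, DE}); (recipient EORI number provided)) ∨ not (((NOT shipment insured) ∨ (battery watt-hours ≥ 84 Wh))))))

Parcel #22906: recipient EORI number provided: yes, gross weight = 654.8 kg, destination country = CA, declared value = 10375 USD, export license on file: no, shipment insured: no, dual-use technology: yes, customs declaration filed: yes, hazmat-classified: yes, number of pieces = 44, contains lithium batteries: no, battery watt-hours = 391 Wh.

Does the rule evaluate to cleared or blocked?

Atomic conditions:
  battery watt-hours < 336 Wh: 391 < 336 is false
  hazmat-classified: yes → true
  NOT dual-use technology: yes → false
  customs declaration filed: yes → true
  number of pieces ≥ 51: 44 ≥ 51 is false
  gross weight ≤ 848.7 kg: 654.8 ≤ 848.7 is true
  declared value ≥ 12227 USD: 10375 ≥ 12227 is false
  NOT export license on file: no → true
  destination country ∈ {AU, CA, DE}: CA is in the set → true
  recipient EORI number provided: yes → true
  NOT shipment insured: no → true
  battery watt-hours ≥ 84 Wh: 391 ≥ 84 is true
Combine:
[1.1.1] false AND true = false
[1.1] NOT false = true
[1.2.1] false OR true = true
[1.2] NOT true = false
[1.3] false AND true = false
[1] true OR false OR false = true
[2.1.2] true AND true = true
[2.1] false → true (antecedent false ⇒ implication holds) = true
[2.2.1] exactly-one(true, true) = false
[2.2.2.1] true OR true = true
[2.2.2] NOT true = false
[2.2] false OR false = false
[2] true AND false = false
[root] true → false = false
Overall: false → blocked

Blocked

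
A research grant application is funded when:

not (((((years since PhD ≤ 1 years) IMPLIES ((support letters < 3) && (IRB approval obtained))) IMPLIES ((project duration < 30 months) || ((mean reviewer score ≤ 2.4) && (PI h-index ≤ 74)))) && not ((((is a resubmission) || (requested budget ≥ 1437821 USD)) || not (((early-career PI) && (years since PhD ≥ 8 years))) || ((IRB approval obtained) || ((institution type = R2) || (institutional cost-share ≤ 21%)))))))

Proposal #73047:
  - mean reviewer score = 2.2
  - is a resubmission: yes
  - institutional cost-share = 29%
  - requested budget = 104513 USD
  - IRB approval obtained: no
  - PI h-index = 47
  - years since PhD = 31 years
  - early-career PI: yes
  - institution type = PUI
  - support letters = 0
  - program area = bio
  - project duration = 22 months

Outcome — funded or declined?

Funded

Atomic conditions:
  years since PhD ≤ 1 years: 31 ≤ 1 is false
  support letters < 3: 0 < 3 is true
  IRB approval obtained: no → false
  project duration < 30 months: 22 < 30 is true
  mean reviewer score ≤ 2.4: 2.2 ≤ 2.4 is true
  PI h-index ≤ 74: 47 ≤ 74 is true
  is a resubmission: yes → true
  requested budget ≥ 1437821 USD: 104513 ≥ 1437821 is false
  early-career PI: yes → true
  years since PhD ≥ 8 years: 31 ≥ 8 is true
  institution type = R2: PUI == R2 is false
  institutional cost-share ≤ 21%: 29 ≤ 21 is false
Combine:
[1.1.1.2] true AND false = false
[1.1.1] false → false (antecedent false ⇒ implication holds) = true
[1.1.2.2] true AND true = true
[1.1.2] true OR true = true
[1.1] true → true = true
[1.2.1.1] true OR false = true
[1.2.1.2.1] true AND true = true
[1.2.1.2] NOT true = false
[1.2.1.3.2] false OR false = false
[1.2.1.3] false OR false = false
[1.2.1] true OR false OR false = true
[1.2] NOT true = false
[1] true AND false = false
[root] NOT false = true
Overall: true → funded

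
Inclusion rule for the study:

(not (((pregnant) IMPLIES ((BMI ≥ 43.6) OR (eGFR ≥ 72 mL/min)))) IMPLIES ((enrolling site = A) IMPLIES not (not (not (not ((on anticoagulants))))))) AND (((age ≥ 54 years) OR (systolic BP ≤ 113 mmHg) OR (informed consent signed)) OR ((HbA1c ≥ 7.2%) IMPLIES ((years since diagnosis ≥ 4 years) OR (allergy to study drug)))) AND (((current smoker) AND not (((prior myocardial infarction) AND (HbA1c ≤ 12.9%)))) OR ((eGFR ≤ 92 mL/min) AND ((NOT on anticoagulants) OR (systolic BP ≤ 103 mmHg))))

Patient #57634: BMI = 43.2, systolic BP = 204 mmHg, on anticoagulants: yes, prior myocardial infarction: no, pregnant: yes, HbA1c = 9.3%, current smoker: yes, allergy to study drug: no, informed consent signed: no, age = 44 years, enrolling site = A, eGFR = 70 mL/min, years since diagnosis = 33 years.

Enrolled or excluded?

Atomic conditions:
  pregnant: yes → true
  BMI ≥ 43.6: 43.2 ≥ 43.6 is false
  eGFR ≥ 72 mL/min: 70 ≥ 72 is false
  enrolling site = A: A == A is true
  on anticoagulants: yes → true
  age ≥ 54 years: 44 ≥ 54 is false
  systolic BP ≤ 113 mmHg: 204 ≤ 113 is false
  informed consent signed: no → false
  HbA1c ≥ 7.2%: 9.3 ≥ 7.2 is true
  years since diagnosis ≥ 4 years: 33 ≥ 4 is true
  allergy to study drug: no → false
  current smoker: yes → true
  prior myocardial infarction: no → false
  HbA1c ≤ 12.9%: 9.3 ≤ 12.9 is true
  eGFR ≤ 92 mL/min: 70 ≤ 92 is true
  NOT on anticoagulants: yes → false
  systolic BP ≤ 103 mmHg: 204 ≤ 103 is false
Combine:
[1.1.1.2] false OR false = false
[1.1.1] true → false = false
[1.1] NOT false = true
[1.2.2.1.1.1] NOT true = false
[1.2.2.1.1] NOT false = true
[1.2.2.1] NOT true = false
[1.2.2] NOT false = true
[1.2] true → true = true
[1] true → true = true
[2.1] false OR false OR false = false
[2.2.2] true OR false = true
[2.2] true → true = true
[2] false OR true = true
[3.1.2.1] false AND true = false
[3.1.2] NOT false = true
[3.1] true AND true = true
[3.2.2] false OR false = false
[3.2] true AND false = false
[3] true OR false = true
[root] true AND true AND true = true
Overall: true → enrolled

Enrolled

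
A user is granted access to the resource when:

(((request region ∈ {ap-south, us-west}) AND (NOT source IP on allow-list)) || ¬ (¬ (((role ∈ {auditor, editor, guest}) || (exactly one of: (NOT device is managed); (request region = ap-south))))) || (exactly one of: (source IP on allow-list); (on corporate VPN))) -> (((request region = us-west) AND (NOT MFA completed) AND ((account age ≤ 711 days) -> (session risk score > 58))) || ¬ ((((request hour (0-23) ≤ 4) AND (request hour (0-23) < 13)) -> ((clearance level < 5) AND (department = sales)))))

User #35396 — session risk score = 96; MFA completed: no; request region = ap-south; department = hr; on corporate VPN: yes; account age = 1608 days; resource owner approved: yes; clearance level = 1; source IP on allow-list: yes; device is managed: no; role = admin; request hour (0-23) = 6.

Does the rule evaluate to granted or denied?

Atomic conditions:
  request region ∈ {ap-south, us-west}: ap-south is in the set → true
  NOT source IP on allow-list: yes → false
  role ∈ {auditor, editor, guest}: admin is not in the set → false
  NOT device is managed: no → true
  request region = ap-south: ap-south == ap-south is true
  source IP on allow-list: yes → true
  on corporate VPN: yes → true
  request region = us-west: ap-south == us-west is false
  NOT MFA completed: no → true
  account age ≤ 711 days: 1608 ≤ 711 is false
  session risk score > 58: 96 > 58 is true
  request hour (0-23) ≤ 4: 6 ≤ 4 is false
  request hour (0-23) < 13: 6 < 13 is true
  clearance level < 5: 1 < 5 is true
  department = sales: hr == sales is false
Combine:
[1.1] true AND false = false
[1.2.1.1.2] exactly-one(true, true) = false
[1.2.1.1] false OR false = false
[1.2.1] NOT false = true
[1.2] NOT true = false
[1.3] exactly-one(true, true) = false
[1] false OR false OR false = false
[2.1.3] false → true (antecedent false ⇒ implication holds) = true
[2.1] false AND true AND true = false
[2.2.1.1] false AND true = false
[2.2.1.2] true AND false = false
[2.2.1] false → false (antecedent false ⇒ implication holds) = true
[2.2] NOT true = false
[2] false OR false = false
[root] false → false (antecedent false ⇒ implication holds) = true
Overall: true → granted

Granted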